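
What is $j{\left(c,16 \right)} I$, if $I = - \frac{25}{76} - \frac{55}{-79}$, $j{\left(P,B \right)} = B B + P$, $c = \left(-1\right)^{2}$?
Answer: $\frac{566685}{6004} \approx 94.385$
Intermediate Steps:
$c = 1$
$j{\left(P,B \right)} = P + B^{2}$ ($j{\left(P,B \right)} = B^{2} + P = P + B^{2}$)
$I = \frac{2205}{6004}$ ($I = \left(-25\right) \frac{1}{76} - - \frac{55}{79} = - \frac{25}{76} + \frac{55}{79} = \frac{2205}{6004} \approx 0.36726$)
$j{\left(c,16 \right)} I = \left(1 + 16^{2}\right) \frac{2205}{6004} = \left(1 + 256\right) \frac{2205}{6004} = 257 \cdot \frac{2205}{6004} = \frac{566685}{6004}$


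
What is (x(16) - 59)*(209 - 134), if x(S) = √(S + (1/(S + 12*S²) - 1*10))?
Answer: -4425 + 75*√3576097/772 ≈ -4241.3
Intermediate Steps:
x(S) = √(-10 + S + 1/(S + 12*S²)) (x(S) = √(S + (1/(S + 12*S²) - 10)) = √(S + (-10 + 1/(S + 12*S²))) = √(-10 + S + 1/(S + 12*S²)))
(x(16) - 59)*(209 - 134) = (√((1 + 16*(1 + 12*16)*(-10 + 16))/(16*(1 + 12*16))) - 59)*(209 - 134) = (√((1 + 16*(1 + 192)*6)/(16*(1 + 192))) - 59)*75 = (√((1/16)*(1 + 16*193*6)/193) - 59)*75 = (√((1/16)*(1/193)*(1 + 18528)) - 59)*75 = (√((1/16)*(1/193)*18529) - 59)*75 = (√(18529/3088) - 59)*75 = (√3576097/772 - 59)*75 = (-59 + √3576097/772)*75 = -4425 + 75*√3576097/772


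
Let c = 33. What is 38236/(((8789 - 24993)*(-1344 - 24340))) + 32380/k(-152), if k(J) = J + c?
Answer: -3369004586399/12381460196 ≈ -272.10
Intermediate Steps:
k(J) = 33 + J (k(J) = J + 33 = 33 + J)
38236/(((8789 - 24993)*(-1344 - 24340))) + 32380/k(-152) = 38236/(((8789 - 24993)*(-1344 - 24340))) + 32380/(33 - 152) = 38236/((-16204*(-25684))) + 32380/(-119) = 38236/416183536 + 32380*(-1/119) = 38236*(1/416183536) - 32380/119 = 9559/104045884 - 32380/119 = -3369004586399/12381460196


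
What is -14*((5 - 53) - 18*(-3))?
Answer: -84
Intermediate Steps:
-14*((5 - 53) - 18*(-3)) = -14*(-48 + 54) = -14*6 = -84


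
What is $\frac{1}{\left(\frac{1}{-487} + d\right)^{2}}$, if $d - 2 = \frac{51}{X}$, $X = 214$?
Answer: $\frac{10861391524}{54316497481} \approx 0.19996$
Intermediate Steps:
$d = \frac{479}{214}$ ($d = 2 + \frac{51}{214} = \frac{479}{214} \approx 2.2383$)
$\frac{1}{\left(\frac{1}{-487} + d\right)^{2}} = \frac{1}{\left(\frac{1}{-487} + \frac{479}{214}\right)^{2}} = \frac{1}{\left(- \frac{1}{487} + \frac{479}{214}\right)^{2}} = \frac{1}{\left(\frac{233059}{104218}\right)^{2}} = \frac{1}{\frac{54316497481}{10861391524}} = \frac{10861391524}{54316497481}$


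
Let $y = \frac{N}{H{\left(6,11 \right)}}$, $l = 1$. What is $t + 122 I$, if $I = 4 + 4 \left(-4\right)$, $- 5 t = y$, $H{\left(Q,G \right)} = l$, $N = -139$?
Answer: $- \frac{7181}{5} \approx -1436.2$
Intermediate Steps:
$H{\left(Q,G \right)} = 1$
$y = -139$ ($y = - \frac{139}{1} = \left(-139\right) 1 = -139$)
$t = \frac{139}{5}$ ($t = \left(- \frac{1}{5}\right) \left(-139\right) = \frac{139}{5} \approx 27.8$)
$I = -12$ ($I = 4 - 16 = -12$)
$t + 122 I = \frac{139}{5} + 122 \left(-12\right) = \frac{139}{5} - 1464 = - \frac{7181}{5}$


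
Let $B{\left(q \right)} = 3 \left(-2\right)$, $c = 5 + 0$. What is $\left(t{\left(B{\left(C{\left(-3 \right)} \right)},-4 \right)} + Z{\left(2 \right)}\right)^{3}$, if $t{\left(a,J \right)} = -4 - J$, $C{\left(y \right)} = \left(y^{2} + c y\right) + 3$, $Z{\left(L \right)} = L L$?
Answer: $64$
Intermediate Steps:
$c = 5$
$Z{\left(L \right)} = L^{2}$
$C{\left(y \right)} = 3 + y^{2} + 5 y$ ($C{\left(y \right)} = \left(y^{2} + 5 y\right) + 3 = 3 + y^{2} + 5 y$)
$B{\left(q \right)} = -6$
$\left(t{\left(B{\left(C{\left(-3 \right)} \right)},-4 \right)} + Z{\left(2 \right)}\right)^{3} = \left(\left(-4 - -4\right) + 2^{2}\right)^{3} = \left(\left(-4 + 4\right) + 4\right)^{3} = \left(0 + 4\right)^{3} = 4^{3} = 64$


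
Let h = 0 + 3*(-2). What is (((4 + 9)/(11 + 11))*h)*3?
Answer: -117/11 ≈ -10.636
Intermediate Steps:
h = -6 (h = 0 - 6 = -6)
(((4 + 9)/(11 + 11))*h)*3 = (((4 + 9)/(11 + 11))*(-6))*3 = ((13/22)*(-6))*3 = -39/11*3 = -117/11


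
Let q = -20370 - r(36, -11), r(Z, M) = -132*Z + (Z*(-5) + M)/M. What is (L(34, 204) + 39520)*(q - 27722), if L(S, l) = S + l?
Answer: -18961822698/11 ≈ -1.7238e+9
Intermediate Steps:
r(Z, M) = -132*Z + (M - 5*Z)/M (r(Z, M) = -132*Z + (-5*Z + M)/M = -132*Z + (M - 5*Z)/M)
q = -171989/11 (q = -20370 - (1 - 132*36 - 5*36/(-11)) = -20370 - (1 - 4752 - 5*36*(-1/11)) = -20370 - (1 - 4752 + 180/11) = -20370 - 1*(-52081/11) = -20370 + 52081/11 = -171989/11 ≈ -15635.)
(L(34, 204) + 39520)*(q - 27722) = ((34 + 204) + 39520)*(-171989/11 - 27722) = (238 + 39520)*(-476931/11) = 39758*(-476931/11) = -18961822698/11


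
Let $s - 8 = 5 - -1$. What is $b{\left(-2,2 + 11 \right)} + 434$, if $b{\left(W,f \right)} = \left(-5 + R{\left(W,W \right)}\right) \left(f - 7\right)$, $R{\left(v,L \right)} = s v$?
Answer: $236$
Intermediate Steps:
$s = 14$ ($s = 8 + \left(5 - -1\right) = 8 + \left(5 + 1\right) = 8 + 6 = 14$)
$R{\left(v,L \right)} = 14 v$
$b{\left(W,f \right)} = \left(-7 + f\right) \left(-5 + 14 W\right)$ ($b{\left(W,f \right)} = \left(-5 + 14 W\right) \left(f - 7\right) = \left(-5 + 14 W\right) \left(-7 + f\right) = \left(-7 + f\right) \left(-5 + 14 W\right)$)
$b{\left(-2,2 + 11 \right)} + 434 = \left(35 - -196 - 5 \left(2 + 11\right) + 14 \left(-2\right) \left(2 + 11\right)\right) + 434 = \left(35 + 196 - 65 + 14 \left(-2\right) 13\right) + 434 = \left(35 + 196 - 65 - 364\right) + 434 = -198 + 434 = 236$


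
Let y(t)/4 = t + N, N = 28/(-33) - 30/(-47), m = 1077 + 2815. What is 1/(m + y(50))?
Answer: 1551/6345388 ≈ 0.00024443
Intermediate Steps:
m = 3892
N = -326/1551 (N = 28*(-1/33) - 30*(-1/47) = -28/33 + 30/47 = -326/1551 ≈ -0.21019)
y(t) = -1304/1551 + 4*t (y(t) = 4*(t - 326/1551) = 4*(-326/1551 + t) = -1304/1551 + 4*t)
1/(m + y(50)) = 1/(3892 + (-1304/1551 + 4*50)) = 1/(3892 + (-1304/1551 + 200)) = 1/(3892 + 308896/1551) = 1/(6345388/1551) = 1551/6345388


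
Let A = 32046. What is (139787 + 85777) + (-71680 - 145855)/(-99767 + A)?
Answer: 15275637179/67721 ≈ 2.2557e+5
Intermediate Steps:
(139787 + 85777) + (-71680 - 145855)/(-99767 + A) = (139787 + 85777) + (-71680 - 145855)/(-99767 + 32046) = 225564 - 217535/(-67721) = 225564 - 217535*(-1/67721) = 225564 + 217535/67721 = 15275637179/67721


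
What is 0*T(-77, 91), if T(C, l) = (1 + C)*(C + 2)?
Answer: 0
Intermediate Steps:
T(C, l) = (1 + C)*(2 + C)
0*T(-77, 91) = 0*(2 + (-77)² + 3*(-77)) = 0*(2 + 5929 - 231) = 0*5700 = 0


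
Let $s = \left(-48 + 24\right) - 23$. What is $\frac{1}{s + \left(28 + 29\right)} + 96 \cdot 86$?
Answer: $\frac{82561}{10} \approx 8256.1$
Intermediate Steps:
$s = -47$ ($s = -24 - 23 = -47$)
$\frac{1}{s + \left(28 + 29\right)} + 96 \cdot 86 = \frac{1}{-47 + \left(28 + 29\right)} + 96 \cdot 86 = \frac{1}{-47 + 57} + 8256 = \frac{1}{10} + 8256 = \frac{82561}{10}$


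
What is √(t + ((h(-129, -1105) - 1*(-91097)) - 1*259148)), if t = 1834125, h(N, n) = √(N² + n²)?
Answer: √(1666074 + √1237666) ≈ 1291.2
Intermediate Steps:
√(t + ((h(-129, -1105) - 1*(-91097)) - 1*259148)) = √(1834125 + ((√((-129)² + (-1105)²) - 1*(-91097)) - 1*259148)) = √(1834125 + ((√(16641 + 1221025) + 91097) - 259148)) = √(1834125 + ((√1237666 + 91097) - 259148)) = √(1834125 + ((91097 + √1237666) - 259148)) = √(1834125 + (-168051 + √1237666)) = √(1666074 + √1237666)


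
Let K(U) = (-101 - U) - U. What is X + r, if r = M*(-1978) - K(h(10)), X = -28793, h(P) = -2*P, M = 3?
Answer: -34666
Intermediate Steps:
K(U) = -101 - 2*U
r = -5873 (r = 3*(-1978) - (-101 - (-4)*10) = -5934 - (-101 - 2*(-20)) = -5934 - (-101 + 40) = -5934 - 1*(-61) = -5934 + 61 = -5873)
X + r = -28793 - 5873 = -34666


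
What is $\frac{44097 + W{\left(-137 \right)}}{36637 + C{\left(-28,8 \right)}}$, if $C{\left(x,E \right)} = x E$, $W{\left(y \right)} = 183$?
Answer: $\frac{44280}{36413} \approx 1.216$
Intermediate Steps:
$C{\left(x,E \right)} = E x$
$\frac{44097 + W{\left(-137 \right)}}{36637 + C{\left(-28,8 \right)}} = \frac{44097 + 183}{36637 + 8 \left(-28\right)} = \frac{44280}{36637 - 224} = \frac{44280}{36413}$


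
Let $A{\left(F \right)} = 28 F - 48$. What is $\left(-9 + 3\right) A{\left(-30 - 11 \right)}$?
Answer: $7176$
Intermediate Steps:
$A{\left(F \right)} = -48 + 28 F$
$\left(-9 + 3\right) A{\left(-30 - 11 \right)} = \left(-9 + 3\right) \left(-48 + 28 \left(-30 - 11\right)\right) = - 6 \left(-48 + 28 \left(-41\right)\right) = - 6 \left(-48 - 1148\right) = \left(-6\right) \left(-1196\right) = 7176$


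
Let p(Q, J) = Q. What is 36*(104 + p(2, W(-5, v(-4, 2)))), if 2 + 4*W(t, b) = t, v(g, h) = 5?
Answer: 3816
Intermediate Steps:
W(t, b) = -½ + t/4
36*(104 + p(2, W(-5, v(-4, 2)))) = 36*(104 + 2) = 36*106 = 3816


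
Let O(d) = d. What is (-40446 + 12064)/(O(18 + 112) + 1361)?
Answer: -28382/1491 ≈ -19.036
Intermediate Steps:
(-40446 + 12064)/(O(18 + 112) + 1361) = (-40446 + 12064)/((18 + 112) + 1361) = -28382/(130 + 1361) = -28382/1491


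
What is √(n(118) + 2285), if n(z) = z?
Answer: 3*√267 ≈ 49.020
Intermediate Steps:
√(n(118) + 2285) = √(118 + 2285) = √2403 = 3*√267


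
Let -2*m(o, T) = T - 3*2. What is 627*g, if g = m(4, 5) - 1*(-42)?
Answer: 53295/2 ≈ 26648.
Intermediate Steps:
m(o, T) = 3 - T/2 (m(o, T) = -(T - 3*2)/2 = -(T - 6)/2 = -(-6 + T)/2 = 3 - T/2)
g = 85/2 (g = (3 - ½*5) - 1*(-42) = (3 - 5/2) + 42 = ½ + 42 = 85/2 ≈ 42.500)
627*g = 627*(85/2) = 53295/2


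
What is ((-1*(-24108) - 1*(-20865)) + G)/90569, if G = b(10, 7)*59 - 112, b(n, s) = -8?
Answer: 44389/90569 ≈ 0.49011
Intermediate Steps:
G = -584 (G = -8*59 - 112 = -472 - 112 = -584)
((-1*(-24108) - 1*(-20865)) + G)/90569 = ((-1*(-24108) - 1*(-20865)) - 584)/90569 = ((24108 + 20865) - 584)*(1/90569) = (44973 - 584)*(1/90569) = 44389*(1/90569) = 44389/90569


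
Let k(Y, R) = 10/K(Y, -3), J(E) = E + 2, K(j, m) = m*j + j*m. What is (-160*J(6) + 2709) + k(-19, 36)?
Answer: 81458/57 ≈ 1429.1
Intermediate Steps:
K(j, m) = 2*j*m (K(j, m) = j*m + j*m = 2*j*m)
J(E) = 2 + E
k(Y, R) = -5/(3*Y) (k(Y, R) = 10/((2*Y*(-3))) = 10/((-6*Y)) = 10*(-1/(6*Y)) = -5/(3*Y))
(-160*J(6) + 2709) + k(-19, 36) = (-160*(2 + 6) + 2709) - 5/3/(-19) = (-160*8 + 2709) - 5/3*(-1/19) = (-1280 + 2709) + 5/57 = 1429 + 5/57 = 81458/57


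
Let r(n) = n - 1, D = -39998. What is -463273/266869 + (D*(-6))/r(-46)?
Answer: -64067131403/12542843 ≈ -5107.9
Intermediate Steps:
r(n) = -1 + n
-463273/266869 + (D*(-6))/r(-46) = -463273/266869 + (-39998*(-6))/(-1 - 46) = -463273*1/266869 + 239988/(-47) = -463273/266869 + 239988*(-1/47) = -463273/266869 - 239988/47 = -64067131403/12542843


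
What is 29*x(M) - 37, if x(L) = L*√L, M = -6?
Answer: -37 - 174*I*√6 ≈ -37.0 - 426.21*I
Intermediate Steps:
x(L) = L^(3/2)
29*x(M) - 37 = 29*(-6)^(3/2) - 37 = 29*(-6*I*√6) - 37 = -174*I*√6 - 37 = -37 - 174*I*√6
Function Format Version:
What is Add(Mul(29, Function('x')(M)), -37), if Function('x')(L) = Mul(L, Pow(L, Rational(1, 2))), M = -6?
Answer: Add(-37, Mul(-174, I, Pow(6, Rational(1, 2)))) ≈ Add(-37.000, Mul(-426.21, I))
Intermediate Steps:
Function('x')(L) = Pow(L, Rational(3, 2))
Add(Mul(29, Function('x')(M)), -37) = Add(Mul(29, Pow(-6, Rational(3, 2))), -37) = Add(Mul(29, Mul(-6, I, Pow(6, Rational(1, 2)))), -37) = Add(Mul(-174, I, Pow(6, Rational(1, 2))), -37) = Add(-37, Mul(-174, I, Pow(6, Rational(1, 2))))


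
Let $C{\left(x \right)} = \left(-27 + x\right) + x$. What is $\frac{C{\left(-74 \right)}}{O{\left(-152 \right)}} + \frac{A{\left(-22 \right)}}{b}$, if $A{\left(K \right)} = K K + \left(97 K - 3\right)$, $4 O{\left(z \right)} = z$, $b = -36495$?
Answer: $\frac{2149813}{462270} \approx 4.6506$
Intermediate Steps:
$O{\left(z \right)} = \frac{z}{4}$
$A{\left(K \right)} = -3 + K^{2} + 97 K$ ($A{\left(K \right)} = K^{2} + \left(-3 + 97 K\right) = -3 + K^{2} + 97 K$)
$C{\left(x \right)} = -27 + 2 x$
$\frac{C{\left(-74 \right)}}{O{\left(-152 \right)}} + \frac{A{\left(-22 \right)}}{b} = \frac{-27 + 2 \left(-74\right)}{\frac{1}{4} \left(-152\right)} + \frac{-3 + \left(-22\right)^{2} + 97 \left(-22\right)}{-36495} = \frac{-27 - 148}{-38} + \left(-3 + 484 - 2134\right) \left(- \frac{1}{36495}\right) = \left(-175\right) \left(- \frac{1}{38}\right) - - \frac{551}{12165} = \frac{175}{38} + \frac{551}{12165} = \frac{2149813}{462270}$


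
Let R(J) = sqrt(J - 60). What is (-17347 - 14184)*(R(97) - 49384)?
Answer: 1557126904 - 31531*sqrt(37) ≈ 1.5569e+9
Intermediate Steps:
R(J) = sqrt(-60 + J)
(-17347 - 14184)*(R(97) - 49384) = (-17347 - 14184)*(sqrt(-60 + 97) - 49384) = -31531*(sqrt(37) - 49384) = -31531*(-49384 + sqrt(37)) = 1557126904 - 31531*sqrt(37)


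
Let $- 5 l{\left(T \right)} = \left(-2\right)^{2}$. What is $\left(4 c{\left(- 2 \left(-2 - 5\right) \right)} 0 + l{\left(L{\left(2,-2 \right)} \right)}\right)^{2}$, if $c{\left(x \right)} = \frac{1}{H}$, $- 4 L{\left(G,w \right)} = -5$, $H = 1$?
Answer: $\frac{16}{25} \approx 0.64$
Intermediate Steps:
$L{\left(G,w \right)} = \frac{5}{4}$ ($L{\left(G,w \right)} = \left(- \frac{1}{4}\right) \left(-5\right) = \frac{5}{4}$)
$c{\left(x \right)} = 1$ ($c{\left(x \right)} = 1^{-1} = 1$)
$l{\left(T \right)} = - \frac{4}{5}$ ($l{\left(T \right)} = - \frac{\left(-2\right)^{2}}{5} = \left(- \frac{1}{5}\right) 4 = - \frac{4}{5}$)
$\left(4 c{\left(- 2 \left(-2 - 5\right) \right)} 0 + l{\left(L{\left(2,-2 \right)} \right)}\right)^{2} = \left(4 \cdot 1 \cdot 0 - \frac{4}{5}\right)^{2} = \left(4 \cdot 0 - \frac{4}{5}\right)^{2} = \left(0 - \frac{4}{5}\right)^{2} = \left(- \frac{4}{5}\right)^{2} = \frac{16}{25}$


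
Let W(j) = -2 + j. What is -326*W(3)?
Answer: -326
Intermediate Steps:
-326*W(3) = -326*(-2 + 3) = -326*1 = -326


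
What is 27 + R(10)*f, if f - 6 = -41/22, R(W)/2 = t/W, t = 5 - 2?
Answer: 3243/110 ≈ 29.482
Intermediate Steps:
t = 3
R(W) = 6/W (R(W) = 2*(3/W) = 6/W)
f = 91/22 (f = 6 - 41/22 = 91/22 ≈ 4.1364)
27 + R(10)*f = 27 + (6/10)*(91/22) = 27 + (6*(1/10))*(91/22) = 27 + (3/5)*(91/22) = 27 + 273/110 = 3243/110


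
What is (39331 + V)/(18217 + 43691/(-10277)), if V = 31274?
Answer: 241869195/62390806 ≈ 3.8767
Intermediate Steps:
(39331 + V)/(18217 + 43691/(-10277)) = (39331 + 31274)/(18217 + 43691/(-10277)) = 70605/(18217 + 43691*(-1/10277)) = 70605/(18217 - 43691/10277) = 70605/(187172418/10277) = 70605*(10277/187172418) = 241869195/62390806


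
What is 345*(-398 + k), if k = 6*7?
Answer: -122820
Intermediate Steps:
k = 42
345*(-398 + k) = 345*(-398 + 42) = 345*(-356) = -122820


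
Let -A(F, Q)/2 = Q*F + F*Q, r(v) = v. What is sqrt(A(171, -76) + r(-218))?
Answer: sqrt(51766) ≈ 227.52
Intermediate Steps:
A(F, Q) = -4*F*Q (A(F, Q) = -2*(Q*F + F*Q) = -2*(F*Q + F*Q) = -4*F*Q)
sqrt(A(171, -76) + r(-218)) = sqrt(-4*171*(-76) - 218) = sqrt(51984 - 218) = sqrt(51766)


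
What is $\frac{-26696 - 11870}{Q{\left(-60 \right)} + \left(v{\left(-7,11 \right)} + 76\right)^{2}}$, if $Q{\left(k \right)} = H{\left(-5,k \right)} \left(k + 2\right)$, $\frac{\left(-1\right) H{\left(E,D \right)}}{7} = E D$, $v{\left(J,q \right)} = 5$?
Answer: $- \frac{38566}{128361} \approx -0.30045$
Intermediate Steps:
$H{\left(E,D \right)} = - 7 D E$ ($H{\left(E,D \right)} = - 7 E D = - 7 D E$)
$Q{\left(k \right)} = 35 k \left(2 + k\right)$ ($Q{\left(k \right)} = \left(-7\right) k \left(-5\right) \left(k + 2\right) = 35 k \left(2 + k\right)$)
$\frac{-26696 - 11870}{Q{\left(-60 \right)} + \left(v{\left(-7,11 \right)} + 76\right)^{2}} = \frac{-26696 - 11870}{35 \left(-60\right) \left(2 - 60\right) + \left(5 + 76\right)^{2}} = \frac{-26696 + \left(-17326 + 5456\right)}{35 \left(-60\right) \left(-58\right) + 81^{2}} = \frac{-26696 - 11870}{121800 + 6561} = - \frac{38566}{128361}$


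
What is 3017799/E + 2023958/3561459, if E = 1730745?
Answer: 1583413621939/684886372995 ≈ 2.3119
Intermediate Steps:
3017799/E + 2023958/3561459 = 3017799/1730745 + 2023958/3561459 = 3017799*(1/1730745) + 2023958*(1/3561459) = 335311/192305 + 2023958/3561459 = 1583413621939/684886372995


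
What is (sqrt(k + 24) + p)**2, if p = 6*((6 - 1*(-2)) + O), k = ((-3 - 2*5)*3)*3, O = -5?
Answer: (18 + I*sqrt(93))**2 ≈ 231.0 + 347.17*I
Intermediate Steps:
k = -117 (k = ((-3 - 10)*3)*3 = -13*3*3 = -39*3 = -117)
p = 18 (p = 6*((6 - 1*(-2)) - 5) = 6*((6 + 2) - 5) = 6*(8 - 5) = 6*3 = 18)
(sqrt(k + 24) + p)**2 = (sqrt(-117 + 24) + 18)**2 = (sqrt(-93) + 18)**2 = (I*sqrt(93) + 18)**2 = (18 + I*sqrt(93))**2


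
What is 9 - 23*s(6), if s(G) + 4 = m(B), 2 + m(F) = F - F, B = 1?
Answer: 147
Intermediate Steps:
m(F) = -2 (m(F) = -2 + (F - F) = -2 + 0 = -2)
s(G) = -6 (s(G) = -4 - 2 = -6)
9 - 23*s(6) = 9 - 23*(-6) = 9 + 138 = 147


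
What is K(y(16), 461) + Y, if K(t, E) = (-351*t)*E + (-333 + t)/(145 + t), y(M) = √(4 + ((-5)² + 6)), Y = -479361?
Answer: -1006183571/2099 - 1698206206*√35/10495 ≈ -1.4367e+6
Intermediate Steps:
y(M) = √35 (y(M) = √(4 + (25 + 6)) = √(4 + 31) = √35)
K(t, E) = (-333 + t)/(145 + t) - 351*E*t (K(t, E) = -351*E*t + (-333 + t)/(145 + t) = (-333 + t)/(145 + t) - 351*E*t)
K(y(16), 461) + Y = (-333 + √35 - 50895*461*√35 - 351*461*(√35)²)/(145 + √35) - 479361 = (-333 + √35 - 23462595*√35 - 351*461*35)/(145 + √35) - 479361 = (-333 + √35 - 23462595*√35 - 5663385)/(145 + √35) - 479361 = (-5663718 - 23462594*√35)/(145 + √35) - 479361 = -479361 + (-5663718 - 23462594*√35)/(145 + √35)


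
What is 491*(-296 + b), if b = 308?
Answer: 5892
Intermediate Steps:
491*(-296 + b) = 491*(-296 + 308) = 491*12 = 5892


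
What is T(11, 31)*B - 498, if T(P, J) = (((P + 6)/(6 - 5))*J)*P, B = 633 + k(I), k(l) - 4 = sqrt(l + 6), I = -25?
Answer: 3692191 + 5797*I*sqrt(19) ≈ 3.6922e+6 + 25269.0*I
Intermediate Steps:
k(l) = 4 + sqrt(6 + l) (k(l) = 4 + sqrt(l + 6) = 4 + sqrt(6 + l))
B = 637 + I*sqrt(19) (B = 633 + (4 + sqrt(6 - 25)) = 633 + (4 + sqrt(-19)) = 633 + (4 + I*sqrt(19)) = 637 + I*sqrt(19) ≈ 637.0 + 4.3589*I)
T(P, J) = J*P*(6 + P) (T(P, J) = (((6 + P)/1)*J)*P = (((6 + P)*1)*J)*P = ((6 + P)*J)*P = (J*(6 + P))*P = J*P*(6 + P))
T(11, 31)*B - 498 = (31*11*(6 + 11))*(637 + I*sqrt(19)) - 498 = (31*11*17)*(637 + I*sqrt(19)) - 498 = 5797*(637 + I*sqrt(19)) - 498 = (3692689 + 5797*I*sqrt(19)) - 498 = 3692191 + 5797*I*sqrt(19)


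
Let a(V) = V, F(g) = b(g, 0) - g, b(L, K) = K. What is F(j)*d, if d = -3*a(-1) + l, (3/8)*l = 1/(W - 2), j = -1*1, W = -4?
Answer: 23/9 ≈ 2.5556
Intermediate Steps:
j = -1
F(g) = -g (F(g) = 0 - g = -g)
l = -4/9 (l = 8/(3*(-4 - 2)) = (8/3)/(-6) = (8/3)*(-⅙) = -4/9 ≈ -0.44444)
d = 23/9 (d = -3*(-1) - 4/9 = 3 - 4/9 = 23/9 ≈ 2.5556)
F(j)*d = -1*(-1)*(23/9) = 1*(23/9) = 23/9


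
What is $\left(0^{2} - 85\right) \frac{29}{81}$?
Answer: $- \frac{2465}{81} \approx -30.432$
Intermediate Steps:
$\left(0^{2} - 85\right) \frac{29}{81} = \left(0 - 85\right) 29 \cdot \frac{1}{81} = \left(-85\right) \frac{29}{81} = - \frac{2465}{81}$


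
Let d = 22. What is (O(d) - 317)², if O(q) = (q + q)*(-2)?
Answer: 164025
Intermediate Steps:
O(q) = -4*q (O(q) = (2*q)*(-2) = -4*q)
(O(d) - 317)² = (-4*22 - 317)² = (-88 - 317)² = (-405)² = 164025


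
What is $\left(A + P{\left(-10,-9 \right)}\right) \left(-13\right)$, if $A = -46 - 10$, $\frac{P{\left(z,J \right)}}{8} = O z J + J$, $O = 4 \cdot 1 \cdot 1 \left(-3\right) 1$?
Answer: $113984$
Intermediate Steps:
$O = -12$ ($O = 4 \cdot 1 \left(-3\right) 1 = 4 \left(-3\right) 1 = \left(-12\right) 1 = -12$)
$P{\left(z,J \right)} = 8 J - 96 J z$ ($P{\left(z,J \right)} = 8 \left(- 12 z J + J\right) = 8 \left(- 12 J z + J\right) = 8 \left(J - 12 J z\right) = 8 J - 96 J z$)
$A = -56$
$\left(A + P{\left(-10,-9 \right)}\right) \left(-13\right) = \left(-56 + 8 \left(-9\right) \left(1 - -120\right)\right) \left(-13\right) = \left(-56 + 8 \left(-9\right) \left(1 + 120\right)\right) \left(-13\right) = \left(-56 + 8 \left(-9\right) 121\right) \left(-13\right) = \left(-56 - 8712\right) \left(-13\right) = \left(-8768\right) \left(-13\right) = 113984$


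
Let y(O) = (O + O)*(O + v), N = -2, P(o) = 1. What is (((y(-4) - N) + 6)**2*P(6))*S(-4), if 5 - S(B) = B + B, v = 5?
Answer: 0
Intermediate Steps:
S(B) = 5 - 2*B (S(B) = 5 - (B + B) = 5 - 2*B)
y(O) = 2*O*(5 + O) (y(O) = (O + O)*(O + 5) = (2*O)*(5 + O) = 2*O*(5 + O))
(((y(-4) - N) + 6)**2*P(6))*S(-4) = (((2*(-4)*(5 - 4) - 1*(-2)) + 6)**2*1)*(5 - 2*(-4)) = (((2*(-4)*1 + 2) + 6)**2*1)*(5 + 8) = (((-8 + 2) + 6)**2*1)*13 = ((-6 + 6)**2*1)*13 = (0**2*1)*13 = (0*1)*13 = 0*13 = 0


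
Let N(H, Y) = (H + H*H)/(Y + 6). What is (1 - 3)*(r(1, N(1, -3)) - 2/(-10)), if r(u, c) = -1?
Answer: 8/5 ≈ 1.6000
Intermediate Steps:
N(H, Y) = (H + H²)/(6 + Y)
(1 - 3)*(r(1, N(1, -3)) - 2/(-10)) = (1 - 3)*(-1 - 2/(-10)) = -2*(-1 - 2*(-⅒)) = -2*(-1 + ⅕) = -2*(-⅘) = 8/5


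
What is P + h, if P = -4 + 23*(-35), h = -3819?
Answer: -4628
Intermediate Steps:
P = -809 (P = -4 - 805 = -809)
P + h = -809 - 3819 = -4628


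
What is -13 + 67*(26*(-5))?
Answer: -8723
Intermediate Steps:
-13 + 67*(26*(-5)) = -13 + 67*(-130) = -13 - 8710 = -8723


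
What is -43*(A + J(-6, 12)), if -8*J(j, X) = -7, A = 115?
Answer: -39861/8 ≈ -4982.6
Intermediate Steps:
J(j, X) = 7/8 (J(j, X) = -⅛*(-7) = 7/8)
-43*(A + J(-6, 12)) = -43*(115 + 7/8) = -43*927/8 = -39861/8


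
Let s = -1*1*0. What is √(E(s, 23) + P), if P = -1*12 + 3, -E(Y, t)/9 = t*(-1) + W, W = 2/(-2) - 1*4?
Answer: 9*√3 ≈ 15.588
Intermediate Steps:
W = -5 (W = 2*(-½) - 4 = -1 - 4 = -5)
s = 0 (s = -1*0 = 0)
E(Y, t) = 45 + 9*t (E(Y, t) = -9*(t*(-1) - 5) = -9*(-t - 5) = -9*(-5 - t) = 45 + 9*t)
P = -9 (P = -12 + 3 = -9)
√(E(s, 23) + P) = √((45 + 9*23) - 9) = √((45 + 207) - 9) = √(252 - 9) = √243 = 9*√3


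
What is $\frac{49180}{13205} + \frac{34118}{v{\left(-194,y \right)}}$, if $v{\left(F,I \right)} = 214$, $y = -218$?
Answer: $\frac{46105271}{282587} \approx 163.15$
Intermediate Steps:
$\frac{49180}{13205} + \frac{34118}{v{\left(-194,y \right)}} = \frac{49180}{13205} + \frac{34118}{214} = 49180 \cdot \frac{1}{13205} + 34118 \cdot \frac{1}{214} = \frac{9836}{2641} + \frac{17059}{107} = \frac{46105271}{282587}$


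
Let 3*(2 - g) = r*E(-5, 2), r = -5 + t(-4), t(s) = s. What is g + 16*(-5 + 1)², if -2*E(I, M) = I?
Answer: 531/2 ≈ 265.50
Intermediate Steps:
E(I, M) = -I/2
r = -9 (r = -5 - 4 = -9)
g = 19/2 (g = 2 - (-3)*(-½*(-5)) = 2 - (-3)*5/2 = 2 - ⅓*(-45/2) = 2 + 15/2 = 19/2 ≈ 9.5000)
g + 16*(-5 + 1)² = 19/2 + 16*(-5 + 1)² = 19/2 + 16*(-4)² = 19/2 + 16*16 = 19/2 + 256 = 531/2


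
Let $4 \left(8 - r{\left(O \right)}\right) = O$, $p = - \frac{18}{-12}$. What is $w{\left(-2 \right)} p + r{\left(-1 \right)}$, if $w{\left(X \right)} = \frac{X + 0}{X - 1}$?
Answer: $\frac{37}{4} \approx 9.25$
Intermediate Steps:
$p = \frac{3}{2}$ ($p = \left(-18\right) \left(- \frac{1}{12}\right) = \frac{3}{2} \approx 1.5$)
$r{\left(O \right)} = 8 - \frac{O}{4}$
$w{\left(X \right)} = \frac{X}{-1 + X}$
$w{\left(-2 \right)} p + r{\left(-1 \right)} = - \frac{2}{-1 - 2} \cdot \frac{3}{2} + \left(8 - - \frac{1}{4}\right) = - \frac{2}{-3} \cdot \frac{3}{2} + \left(8 + \frac{1}{4}\right) = \left(-2\right) \left(- \frac{1}{3}\right) \frac{3}{2} + \frac{33}{4} = \frac{2}{3} \cdot \frac{3}{2} + \frac{33}{4} = 1 + \frac{33}{4} = \frac{37}{4}$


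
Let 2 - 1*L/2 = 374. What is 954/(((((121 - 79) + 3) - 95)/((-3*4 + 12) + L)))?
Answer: 354888/25 ≈ 14196.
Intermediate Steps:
L = -744 (L = 4 - 2*374 = 4 - 748 = -744)
954/(((((121 - 79) + 3) - 95)/((-3*4 + 12) + L))) = 954/(((((121 - 79) + 3) - 95)/((-3*4 + 12) - 744))) = 954/((((42 + 3) - 95)/((-12 + 12) - 744))) = 954/(((45 - 95)/(0 - 744))) = 954/((-50/(-744))) = 954/((-50*(-1/744))) = 954/(25/372) = 954*(372/25) = 354888/25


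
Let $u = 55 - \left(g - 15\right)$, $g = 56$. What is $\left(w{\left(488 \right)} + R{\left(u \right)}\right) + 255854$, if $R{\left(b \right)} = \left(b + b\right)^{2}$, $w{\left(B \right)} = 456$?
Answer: $257094$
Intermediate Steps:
$u = 14$ ($u = 55 - \left(56 - 15\right) = 55 - 41 = 14$)
$R{\left(b \right)} = 4 b^{2}$ ($R{\left(b \right)} = \left(2 b\right)^{2} = 4 b^{2}$)
$\left(w{\left(488 \right)} + R{\left(u \right)}\right) + 255854 = \left(456 + 4 \cdot 14^{2}\right) + 255854 = \left(456 + 4 \cdot 196\right) + 255854 = \left(456 + 784\right) + 255854 = 1240 + 255854 = 257094$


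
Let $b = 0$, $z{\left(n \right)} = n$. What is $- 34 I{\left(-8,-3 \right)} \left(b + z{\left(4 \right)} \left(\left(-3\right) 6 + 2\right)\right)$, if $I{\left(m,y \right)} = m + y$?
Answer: $-23936$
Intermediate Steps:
$- 34 I{\left(-8,-3 \right)} \left(b + z{\left(4 \right)} \left(\left(-3\right) 6 + 2\right)\right) = - 34 \left(-8 - 3\right) \left(0 + 4 \left(\left(-3\right) 6 + 2\right)\right) = \left(-34\right) \left(-11\right) \left(0 + 4 \left(-18 + 2\right)\right) = 374 \left(0 + 4 \left(-16\right)\right) = 374 \left(0 - 64\right) = 374 \left(-64\right) = -23936$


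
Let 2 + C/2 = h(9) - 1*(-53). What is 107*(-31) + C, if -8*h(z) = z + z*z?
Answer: -6475/2 ≈ -3237.5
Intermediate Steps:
h(z) = -z/8 - z²/8 (h(z) = -(z + z*z)/8 = -(z + z²)/8 = -z/8 - z²/8)
C = 159/2 (C = -4 + 2*(-⅛*9*(1 + 9) - 1*(-53)) = -4 + 2*(-⅛*9*10 + 53) = -4 + 2*(-45/4 + 53) = -4 + 2*(167/4) = -4 + 167/2 = 159/2 ≈ 79.500)
107*(-31) + C = 107*(-31) + 159/2 = -3317 + 159/2 = -6475/2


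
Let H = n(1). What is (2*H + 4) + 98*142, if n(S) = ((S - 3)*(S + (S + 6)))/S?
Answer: 13888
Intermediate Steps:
n(S) = (-3 + S)*(6 + 2*S)/S (n(S) = ((-3 + S)*(S + (6 + S)))/S = ((-3 + S)*(6 + 2*S))/S = (-3 + S)*(6 + 2*S)/S)
H = -16 (H = -18/1 + 2*1 = -18*1 + 2 = -18 + 2 = -16)
(2*H + 4) + 98*142 = (2*(-16) + 4) + 98*142 = (-32 + 4) + 13916 = -28 + 13916 = 13888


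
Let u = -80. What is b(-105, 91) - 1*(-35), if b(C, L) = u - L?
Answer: -136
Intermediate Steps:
b(C, L) = -80 - L
b(-105, 91) - 1*(-35) = (-80 - 1*91) - 1*(-35) = (-80 - 91) + 35 = -171 + 35 = -136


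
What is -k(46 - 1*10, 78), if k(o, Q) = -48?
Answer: 48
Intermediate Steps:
-k(46 - 1*10, 78) = -1*(-48) = 48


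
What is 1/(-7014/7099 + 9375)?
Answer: 7099/66546111 ≈ 0.00010668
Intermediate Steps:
1/(-7014/7099 + 9375) = 1/(66546111/7099) = 7099/66546111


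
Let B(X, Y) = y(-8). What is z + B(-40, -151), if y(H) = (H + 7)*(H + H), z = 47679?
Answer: 47695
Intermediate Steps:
y(H) = 2*H*(7 + H) (y(H) = (7 + H)*(2*H) = 2*H*(7 + H))
B(X, Y) = 16 (B(X, Y) = 2*(-8)*(7 - 8) = 2*(-8)*(-1) = 16)
z + B(-40, -151) = 47679 + 16 = 47695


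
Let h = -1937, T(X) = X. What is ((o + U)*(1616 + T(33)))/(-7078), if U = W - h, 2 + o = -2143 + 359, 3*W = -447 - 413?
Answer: 671143/21234 ≈ 31.607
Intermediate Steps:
W = -860/3 (W = (-447 - 413)/3 = (⅓)*(-860) = -860/3 ≈ -286.67)
o = -1786 (o = -2 + (-2143 + 359) = -2 - 1784 = -1786)
U = 4951/3 (U = -860/3 - 1*(-1937) = -860/3 + 1937 = 4951/3 ≈ 1650.3)
((o + U)*(1616 + T(33)))/(-7078) = ((-1786 + 4951/3)*(1616 + 33))/(-7078) = -407/3*1649*(-1/7078) = -671143/3*(-1/7078) = 671143/21234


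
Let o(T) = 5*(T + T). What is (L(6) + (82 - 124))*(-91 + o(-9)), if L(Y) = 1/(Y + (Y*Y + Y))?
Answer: 364715/48 ≈ 7598.2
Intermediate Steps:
o(T) = 10*T (o(T) = 5*(2*T) = 10*T)
L(Y) = 1/(Y**2 + 2*Y) (L(Y) = 1/(Y + (Y**2 + Y)) = 1/(Y + (Y + Y**2)) = 1/(Y**2 + 2*Y))
(L(6) + (82 - 124))*(-91 + o(-9)) = (1/(6*(2 + 6)) + (82 - 124))*(-91 + 10*(-9)) = ((1/6)/8 - 42)*(-91 - 90) = ((1/6)*(1/8) - 42)*(-181) = (1/48 - 42)*(-181) = -2015/48*(-181) = 364715/48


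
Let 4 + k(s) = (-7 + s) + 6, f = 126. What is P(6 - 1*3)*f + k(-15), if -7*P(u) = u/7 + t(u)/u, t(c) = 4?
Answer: -362/7 ≈ -51.714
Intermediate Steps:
k(s) = -5 + s (k(s) = -4 + ((-7 + s) + 6) = -4 + (-1 + s) = -5 + s)
P(u) = -4/(7*u) - u/49 (P(u) = -(u/7 + 4/u)/7 = -(4/u + u/7)/7 = -4/(7*u) - u/49)
P(6 - 1*3)*f + k(-15) = ((-28 - (6 - 1*3)**2)/(49*(6 - 1*3)))*126 + (-5 - 15) = ((-28 - (6 - 3)**2)/(49*(6 - 3)))*126 - 20 = ((1/49)*(-28 - 1*3**2)/3)*126 - 20 = ((1/49)*(1/3)*(-28 - 1*9))*126 - 20 = ((1/49)*(1/3)*(-28 - 9))*126 - 20 = ((1/49)*(1/3)*(-37))*126 - 20 = -37/147*126 - 20 = -222/7 - 20 = -362/7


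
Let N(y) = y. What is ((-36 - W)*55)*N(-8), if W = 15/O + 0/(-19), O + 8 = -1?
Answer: 45320/3 ≈ 15107.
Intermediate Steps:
O = -9 (O = -8 - 1 = -9)
W = -5/3 (W = 15/(-9) + 0/(-19) = 15*(-1/9) + 0*(-1/19) = -5/3 + 0 = -5/3 ≈ -1.6667)
((-36 - W)*55)*N(-8) = ((-36 - 1*(-5/3))*55)*(-8) = ((-36 + 5/3)*55)*(-8) = -103/3*55*(-8) = -5665/3*(-8) = 45320/3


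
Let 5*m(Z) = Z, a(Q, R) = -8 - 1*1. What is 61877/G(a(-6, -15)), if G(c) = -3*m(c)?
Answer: 309385/27 ≈ 11459.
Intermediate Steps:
a(Q, R) = -9 (a(Q, R) = -8 - 1 = -9)
m(Z) = Z/5
G(c) = -3*c/5
61877/G(a(-6, -15)) = 61877/((-⅗*(-9))) = 61877/(27/5) = 61877*(5/27) = 309385/27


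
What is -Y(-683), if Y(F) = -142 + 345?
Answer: -203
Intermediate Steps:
Y(F) = 203
-Y(-683) = -1*203 = -203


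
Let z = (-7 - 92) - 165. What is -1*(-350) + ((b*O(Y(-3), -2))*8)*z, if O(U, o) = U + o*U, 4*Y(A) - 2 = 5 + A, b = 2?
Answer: 4574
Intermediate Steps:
Y(A) = 7/4 + A/4 (Y(A) = 1/2 + (5 + A)/4 = 1/2 + (5/4 + A/4) = 7/4 + A/4)
z = -264 (z = -99 - 165 = -264)
O(U, o) = U + U*o
-1*(-350) + ((b*O(Y(-3), -2))*8)*z = -1*(-350) + ((2*((7/4 + (1/4)*(-3))*(1 - 2)))*8)*(-264) = 350 + ((2*((7/4 - 3/4)*(-1)))*8)*(-264) = 350 + ((2*(1*(-1)))*8)*(-264) = 350 + ((2*(-1))*8)*(-264) = 350 - 2*8*(-264) = 350 - 16*(-264) = 350 + 4224 = 4574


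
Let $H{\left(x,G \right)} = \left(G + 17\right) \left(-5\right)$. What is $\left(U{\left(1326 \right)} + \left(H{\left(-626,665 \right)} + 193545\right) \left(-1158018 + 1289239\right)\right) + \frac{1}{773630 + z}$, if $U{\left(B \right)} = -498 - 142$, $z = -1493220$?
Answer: $\frac{17953557641680049}{719590} \approx 2.495 \cdot 10^{10}$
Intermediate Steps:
$H{\left(x,G \right)} = -85 - 5 G$ ($H{\left(x,G \right)} = \left(17 + G\right) \left(-5\right) = -85 - 5 G$)
$U{\left(B \right)} = -640$
$\left(U{\left(1326 \right)} + \left(H{\left(-626,665 \right)} + 193545\right) \left(-1158018 + 1289239\right)\right) + \frac{1}{773630 + z} = \left(-640 + \left(\left(-85 - 3325\right) + 193545\right) \left(-1158018 + 1289239\right)\right) + \frac{1}{773630 - 1493220} = \left(-640 + \left(\left(-85 - 3325\right) + 193545\right) 131221\right) + \frac{1}{-719590} = \left(-640 + \left(-3410 + 193545\right) 131221\right) - \frac{1}{719590} = \left(-640 + 190135 \cdot 131221\right) - \frac{1}{719590} = \left(-640 + 24949704835\right) - \frac{1}{719590} = 24949704195 - \frac{1}{719590} = \frac{17953557641680049}{719590}$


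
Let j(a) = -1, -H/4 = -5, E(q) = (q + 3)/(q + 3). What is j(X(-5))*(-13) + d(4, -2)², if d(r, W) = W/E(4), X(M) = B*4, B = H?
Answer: 17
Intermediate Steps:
E(q) = 1 (E(q) = (3 + q)/(3 + q) = 1)
H = 20 (H = -4*(-5) = 20)
B = 20
X(M) = 80 (X(M) = 20*4 = 80)
d(r, W) = W (d(r, W) = W/1 = W*1 = W)
j(X(-5))*(-13) + d(4, -2)² = -1*(-13) + (-2)² = 13 + 4 = 17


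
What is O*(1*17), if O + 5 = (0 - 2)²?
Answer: -17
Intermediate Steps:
O = -1 (O = -5 + (0 - 2)² = -5 + (-2)² = -5 + 4 = -1)
O*(1*17) = -17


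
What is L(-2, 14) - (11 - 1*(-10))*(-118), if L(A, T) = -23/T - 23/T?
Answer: 17323/7 ≈ 2474.7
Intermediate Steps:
L(A, T) = -46/T
L(-2, 14) - (11 - 1*(-10))*(-118) = -46/14 - (11 - 1*(-10))*(-118) = -46*1/14 - (11 + 10)*(-118) = -23/7 - 21*(-118) = -23/7 - 1*(-2478) = -23/7 + 2478 = 17323/7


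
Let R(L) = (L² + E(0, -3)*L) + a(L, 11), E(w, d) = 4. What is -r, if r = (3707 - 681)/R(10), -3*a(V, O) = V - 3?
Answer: -9078/413 ≈ -21.981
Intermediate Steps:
a(V, O) = 1 - V/3 (a(V, O) = -(V - 3)/3 = -(-3 + V)/3 = 1 - V/3)
R(L) = 1 + L² + 11*L/3 (R(L) = (L² + 4*L) + (1 - L/3) = 1 + L² + 11*L/3)
r = 9078/413 (r = (3707 - 681)/(1 + 10² + (11/3)*10) = 3026/(1 + 100 + 110/3) = 3026/(413/3) = 3026*(3/413) = 9078/413 ≈ 21.981)
-r = -1*9078/413 = -9078/413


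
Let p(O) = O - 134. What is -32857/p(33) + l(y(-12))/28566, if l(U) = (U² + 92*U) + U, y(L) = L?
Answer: 17379535/53429 ≈ 325.28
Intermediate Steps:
p(O) = -134 + O
l(U) = U² + 93*U
-32857/p(33) + l(y(-12))/28566 = -32857/(-134 + 33) - 12*(93 - 12)/28566 = -32857/(-101) - 12*81*(1/28566) = -32857*(-1/101) - 972*1/28566 = 32857/101 - 18/529 = 17379535/53429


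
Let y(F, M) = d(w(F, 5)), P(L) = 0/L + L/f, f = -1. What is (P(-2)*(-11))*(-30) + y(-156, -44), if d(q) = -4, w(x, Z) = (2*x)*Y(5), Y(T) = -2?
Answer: 656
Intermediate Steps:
P(L) = -L (P(L) = 0/L + L/(-1) = 0 + L*(-1) = 0 - L = -L)
w(x, Z) = -4*x (w(x, Z) = (2*x)*(-2) = -4*x)
y(F, M) = -4
(P(-2)*(-11))*(-30) + y(-156, -44) = (-1*(-2)*(-11))*(-30) - 4 = (2*(-11))*(-30) - 4 = -22*(-30) - 4 = 660 - 4 = 656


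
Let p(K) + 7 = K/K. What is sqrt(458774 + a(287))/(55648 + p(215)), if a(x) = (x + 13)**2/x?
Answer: sqrt(37814585606)/15969254 ≈ 0.012177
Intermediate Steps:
p(K) = -6 (p(K) = -7 + K/K = -7 + 1 = -6)
a(x) = (13 + x)**2/x
sqrt(458774 + a(287))/(55648 + p(215)) = sqrt(458774 + (13 + 287)**2/287)/(55648 - 6) = sqrt(458774 + (1/287)*300**2)/55642 = sqrt(458774 + (1/287)*90000)*(1/55642) = sqrt(458774 + 90000/287)*(1/55642) = sqrt(131758138/287)*(1/55642) = (sqrt(37814585606)/287)*(1/55642) = sqrt(37814585606)/15969254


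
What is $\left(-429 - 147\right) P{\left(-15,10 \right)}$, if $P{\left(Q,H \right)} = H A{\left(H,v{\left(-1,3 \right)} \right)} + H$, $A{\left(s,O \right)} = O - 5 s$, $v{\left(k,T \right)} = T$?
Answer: $264960$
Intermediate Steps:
$P{\left(Q,H \right)} = H + H \left(3 - 5 H\right)$ ($P{\left(Q,H \right)} = H \left(3 - 5 H\right) + H = H + H \left(3 - 5 H\right)$)
$\left(-429 - 147\right) P{\left(-15,10 \right)} = \left(-429 - 147\right) 10 \left(4 - 50\right) = - 576 \cdot 10 \left(4 - 50\right) = - 576 \cdot 10 \left(-46\right) = \left(-576\right) \left(-460\right) = 264960$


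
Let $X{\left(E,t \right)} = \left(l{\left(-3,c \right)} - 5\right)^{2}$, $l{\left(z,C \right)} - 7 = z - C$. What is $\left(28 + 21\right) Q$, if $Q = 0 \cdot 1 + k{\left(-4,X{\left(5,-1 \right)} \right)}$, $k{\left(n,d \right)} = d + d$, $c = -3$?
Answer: $392$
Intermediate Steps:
$l{\left(z,C \right)} = 7 + z - C$ ($l{\left(z,C \right)} = 7 - \left(C - z\right) = 7 + z - C$)
$X{\left(E,t \right)} = 4$ ($X{\left(E,t \right)} = \left(\left(7 - 3 - -3\right) - 5\right)^{2} = \left(\left(7 - 3 + 3\right) - 5\right)^{2} = \left(7 - 5\right)^{2} = 2^{2} = 4$)
$k{\left(n,d \right)} = 2 d$
$Q = 8$ ($Q = 0 \cdot 1 + 2 \cdot 4 = 0 + 8 = 8$)
$\left(28 + 21\right) Q = \left(28 + 21\right) 8 = 49 \cdot 8 = 392$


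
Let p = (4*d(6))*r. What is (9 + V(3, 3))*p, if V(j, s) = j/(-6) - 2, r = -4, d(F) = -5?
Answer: 520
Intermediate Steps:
V(j, s) = -2 - j/6 (V(j, s) = -j/6 - 2 = -2 - j/6)
p = 80 (p = (4*(-5))*(-4) = -20*(-4) = 80)
(9 + V(3, 3))*p = (9 + (-2 - ⅙*3))*80 = (9 + (-2 - ½))*80 = (9 - 5/2)*80 = (13/2)*80 = 520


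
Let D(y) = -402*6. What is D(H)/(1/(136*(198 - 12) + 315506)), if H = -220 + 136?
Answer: -822014424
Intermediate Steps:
H = -84
D(y) = -2412
D(H)/(1/(136*(198 - 12) + 315506)) = -(761000472 + 328032*(198 - 12)) = -2412/(1/(136*186 + 315506)) = -2412/(1/(25296 + 315506)) = -2412/(1/340802) = -2412/1/340802 = -2412*340802 = -822014424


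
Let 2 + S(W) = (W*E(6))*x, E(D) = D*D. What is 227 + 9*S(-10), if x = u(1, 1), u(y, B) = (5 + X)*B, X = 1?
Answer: -19231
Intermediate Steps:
u(y, B) = 6*B (u(y, B) = (5 + 1)*B = 6*B)
E(D) = D**2
x = 6 (x = 6*1 = 6)
S(W) = -2 + 216*W (S(W) = -2 + (W*6**2)*6 = -2 + (W*36)*6 = -2 + (36*W)*6 = -2 + 216*W)
227 + 9*S(-10) = 227 + 9*(-2 + 216*(-10)) = 227 + 9*(-2 - 2160) = 227 + 9*(-2162) = 227 - 19458 = -19231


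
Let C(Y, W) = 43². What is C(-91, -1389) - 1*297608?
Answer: -295759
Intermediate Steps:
C(Y, W) = 1849
C(-91, -1389) - 1*297608 = 1849 - 1*297608 = 1849 - 297608 = -295759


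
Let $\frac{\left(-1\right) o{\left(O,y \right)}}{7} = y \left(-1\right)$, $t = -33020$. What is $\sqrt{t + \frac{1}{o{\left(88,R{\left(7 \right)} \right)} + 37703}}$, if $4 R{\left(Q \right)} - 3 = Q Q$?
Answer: $\frac{i \sqrt{47165320078926}}{37794} \approx 181.71 i$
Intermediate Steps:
$R{\left(Q \right)} = \frac{3}{4} + \frac{Q^{2}}{4}$ ($R{\left(Q \right)} = \frac{3}{4} + \frac{Q Q}{4} = \frac{3}{4} + \frac{Q^{2}}{4}$)
$o{\left(O,y \right)} = 7 y$ ($o{\left(O,y \right)} = - 7 y \left(-1\right) = - 7 \left(- y\right) = 7 y$)
$\sqrt{t + \frac{1}{o{\left(88,R{\left(7 \right)} \right)} + 37703}} = \sqrt{-33020 + \frac{1}{7 \left(\frac{3}{4} + \frac{7^{2}}{4}\right) + 37703}} = \sqrt{-33020 + \frac{1}{7 \left(\frac{3}{4} + \frac{1}{4} \cdot 49\right) + 37703}} = \sqrt{-33020 + \frac{1}{7 \left(\frac{3}{4} + \frac{49}{4}\right) + 37703}} = \sqrt{-33020 + \frac{1}{7 \cdot 13 + 37703}} = \sqrt{-33020 + \frac{1}{91 + 37703}} = \sqrt{-33020 + \frac{1}{37794}} = \sqrt{- \frac{1247957879}{37794}} = \frac{i \sqrt{47165320078926}}{37794}$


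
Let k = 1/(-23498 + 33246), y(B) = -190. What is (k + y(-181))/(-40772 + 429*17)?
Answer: 1852119/326353292 ≈ 0.0056752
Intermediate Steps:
k = 1/9748 ≈ 0.00010259
(k + y(-181))/(-40772 + 429*17) = (1/9748 - 190)/(-40772 + 429*17) = -1852119/(9748*(-40772 + 7293)) = -1852119/9748/(-33479) = -1852119/9748*(-1/33479) = 1852119/326353292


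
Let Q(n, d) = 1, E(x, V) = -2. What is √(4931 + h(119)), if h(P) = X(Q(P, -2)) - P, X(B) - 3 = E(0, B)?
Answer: √4813 ≈ 69.376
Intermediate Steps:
X(B) = 1 (X(B) = 3 - 2 = 1)
h(P) = 1 - P
√(4931 + h(119)) = √(4931 + (1 - 1*119)) = √(4931 + (1 - 119)) = √(4931 - 118) = √4813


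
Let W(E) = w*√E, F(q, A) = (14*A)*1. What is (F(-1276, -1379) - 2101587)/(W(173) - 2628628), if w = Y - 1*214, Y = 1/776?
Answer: 3357154519147573504/4160841801536592947 - 273308638904984*√173/4160841801536592947 ≈ 0.80598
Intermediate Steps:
F(q, A) = 14*A
Y = 1/776 ≈ 0.0012887
w = -166063/776 (w = 1/776 - 1*214 = 1/776 - 214 = -166063/776 ≈ -214.00)
W(E) = -166063*√E/776
(F(-1276, -1379) - 2101587)/(W(173) - 2628628) = (14*(-1379) - 2101587)/(-166063*√173/776 - 2628628) = (-19306 - 2101587)/(-2628628 - 166063*√173/776) = -2120893/(-2628628 - 166063*√173/776)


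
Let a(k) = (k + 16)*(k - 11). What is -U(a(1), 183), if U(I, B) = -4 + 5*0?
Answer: 4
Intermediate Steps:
a(k) = (-11 + k)*(16 + k) (a(k) = (16 + k)*(-11 + k) = (-11 + k)*(16 + k))
U(I, B) = -4 (U(I, B) = -4 + 0 = -4)
-U(a(1), 183) = -1*(-4) = 4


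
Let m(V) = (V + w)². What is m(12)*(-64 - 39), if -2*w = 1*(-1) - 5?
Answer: -23175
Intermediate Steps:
w = 3 (w = -(1*(-1) - 5)/2 = -(-1 - 5)/2 = -½*(-6) = 3)
m(V) = (3 + V)² (m(V) = (V + 3)² = (3 + V)²)
m(12)*(-64 - 39) = (3 + 12)²*(-64 - 39) = 15²*(-103) = 225*(-103) = -23175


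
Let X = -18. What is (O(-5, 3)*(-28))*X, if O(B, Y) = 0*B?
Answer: 0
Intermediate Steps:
O(B, Y) = 0
(O(-5, 3)*(-28))*X = (0*(-28))*(-18) = 0*(-18) = 0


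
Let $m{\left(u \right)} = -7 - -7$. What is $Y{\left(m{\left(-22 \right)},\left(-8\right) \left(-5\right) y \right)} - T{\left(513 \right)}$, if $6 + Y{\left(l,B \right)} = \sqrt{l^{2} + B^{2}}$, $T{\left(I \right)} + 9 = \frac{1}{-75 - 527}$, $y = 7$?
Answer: $\frac{170367}{602} \approx 283.0$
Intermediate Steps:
$m{\left(u \right)} = 0$ ($m{\left(u \right)} = -7 + 7 = 0$)
$T{\left(I \right)} = - \frac{5419}{602}$ ($T{\left(I \right)} = -9 + \frac{1}{-75 - 527} = -9 + \frac{1}{-602} = -9 - \frac{1}{602} = - \frac{5419}{602}$)
$Y{\left(l,B \right)} = -6 + \sqrt{B^{2} + l^{2}}$ ($Y{\left(l,B \right)} = -6 + \sqrt{l^{2} + B^{2}} = -6 + \sqrt{B^{2} + l^{2}}$)
$Y{\left(m{\left(-22 \right)},\left(-8\right) \left(-5\right) y \right)} - T{\left(513 \right)} = \left(-6 + \sqrt{\left(\left(-8\right) \left(-5\right) 7\right)^{2} + 0^{2}}\right) - - \frac{5419}{602} = \left(-6 + \sqrt{\left(40 \cdot 7\right)^{2} + 0}\right) + \frac{5419}{602} = \left(-6 + \sqrt{280^{2} + 0}\right) + \frac{5419}{602} = \left(-6 + \sqrt{78400 + 0}\right) + \frac{5419}{602} = \left(-6 + \sqrt{78400}\right) + \frac{5419}{602} = \left(-6 + 280\right) + \frac{5419}{602} = 274 + \frac{5419}{602} = \frac{170367}{602}$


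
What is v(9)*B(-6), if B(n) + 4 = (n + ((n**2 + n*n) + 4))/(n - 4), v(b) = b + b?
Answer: -198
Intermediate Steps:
v(b) = 2*b
B(n) = -4 + (4 + n + 2*n**2)/(-4 + n) (B(n) = -4 + (n + ((n**2 + n*n) + 4))/(n - 4) = -4 + (n + ((n**2 + n**2) + 4))/(-4 + n) = -4 + (n + (2*n**2 + 4))/(-4 + n) = -4 + (n + (4 + 2*n**2))/(-4 + n) = -4 + (4 + n + 2*n**2)/(-4 + n))
v(9)*B(-6) = (2*9)*((20 - 3*(-6) + 2*(-6)**2)/(-4 - 6)) = 18*((20 + 18 + 2*36)/(-10)) = 18*(-(20 + 18 + 72)/10) = 18*(-1/10*110) = 18*(-11) = -198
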